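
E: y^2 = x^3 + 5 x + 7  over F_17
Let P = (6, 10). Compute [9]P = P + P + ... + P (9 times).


k = 9 = 1001_2 (binary, LSB first: 1001)
Double-and-add from P = (6, 10):
  bit 0 = 1: acc = O + (6, 10) = (6, 10)
  bit 1 = 0: acc unchanged = (6, 10)
  bit 2 = 0: acc unchanged = (6, 10)
  bit 3 = 1: acc = (6, 10) + (14, 13) = (16, 16)

9P = (16, 16)


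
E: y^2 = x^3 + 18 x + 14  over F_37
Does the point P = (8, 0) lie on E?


Check whether y^2 = x^3 + 18 x + 14 (mod 37) for (x, y) = (8, 0).
LHS: y^2 = 0^2 mod 37 = 0
RHS: x^3 + 18 x + 14 = 8^3 + 18*8 + 14 mod 37 = 4
LHS != RHS

No, not on the curve


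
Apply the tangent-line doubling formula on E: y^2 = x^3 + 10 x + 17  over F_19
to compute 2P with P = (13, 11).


Doubling: s = (3 x1^2 + a) / (2 y1)
s = (3*13^2 + 10) / (2*11) mod 19 = 14
x3 = s^2 - 2 x1 mod 19 = 14^2 - 2*13 = 18
y3 = s (x1 - x3) - y1 mod 19 = 14 * (13 - 18) - 11 = 14

2P = (18, 14)


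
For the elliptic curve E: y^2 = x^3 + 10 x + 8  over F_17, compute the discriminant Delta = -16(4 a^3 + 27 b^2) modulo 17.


4 a^3 + 27 b^2 = 4*10^3 + 27*8^2 = 4000 + 1728 = 5728
Delta = -16 * (5728) = -91648
Delta mod 17 = 16

Delta = 16 (mod 17)


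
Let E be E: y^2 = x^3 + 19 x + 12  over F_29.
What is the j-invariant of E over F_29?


Delta = -16(4 a^3 + 27 b^2) mod 29 = 23
-1728 * (4 a)^3 = -1728 * (4*19)^3 mod 29 = 7
j = 7 * 23^(-1) mod 29 = 23

j = 23 (mod 29)


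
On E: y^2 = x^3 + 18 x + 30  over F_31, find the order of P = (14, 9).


Compute successive multiples of P until we hit O:
  1P = (14, 9)
  2P = (17, 14)
  3P = (20, 12)
  4P = (5, 11)
  5P = (22, 10)
  6P = (11, 3)
  7P = (10, 30)
  8P = (21, 20)
  ... (continuing to 33P)
  33P = O

ord(P) = 33


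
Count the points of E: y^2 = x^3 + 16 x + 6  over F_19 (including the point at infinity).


For each x in F_19, count y with y^2 = x^3 + 16 x + 6 mod 19:
  x = 0: RHS = 6, y in [5, 14]  -> 2 point(s)
  x = 1: RHS = 4, y in [2, 17]  -> 2 point(s)
  x = 3: RHS = 5, y in [9, 10]  -> 2 point(s)
  x = 4: RHS = 1, y in [1, 18]  -> 2 point(s)
  x = 7: RHS = 5, y in [9, 10]  -> 2 point(s)
  x = 8: RHS = 0, y in [0]  -> 1 point(s)
  x = 9: RHS = 5, y in [9, 10]  -> 2 point(s)
  x = 10: RHS = 7, y in [8, 11]  -> 2 point(s)
  x = 12: RHS = 7, y in [8, 11]  -> 2 point(s)
  x = 13: RHS = 17, y in [6, 13]  -> 2 point(s)
  x = 15: RHS = 11, y in [7, 12]  -> 2 point(s)
  x = 16: RHS = 7, y in [8, 11]  -> 2 point(s)
  x = 17: RHS = 4, y in [2, 17]  -> 2 point(s)
Affine points: 25. Add the point at infinity: total = 26.

#E(F_19) = 26


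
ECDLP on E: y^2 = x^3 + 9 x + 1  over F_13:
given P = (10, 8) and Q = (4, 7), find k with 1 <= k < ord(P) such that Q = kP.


Enumerate multiples of P until we hit Q = (4, 7):
  1P = (10, 8)
  2P = (7, 2)
  3P = (0, 12)
  4P = (12, 11)
  5P = (3, 9)
  6P = (4, 6)
  7P = (2, 12)
  8P = (11, 12)
  9P = (8, 0)
  10P = (11, 1)
  11P = (2, 1)
  12P = (4, 7)
Match found at i = 12.

k = 12


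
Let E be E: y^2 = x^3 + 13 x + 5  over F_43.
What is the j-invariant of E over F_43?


Delta = -16(4 a^3 + 27 b^2) mod 43 = 38
-1728 * (4 a)^3 = -1728 * (4*13)^3 mod 43 = 16
j = 16 * 38^(-1) mod 43 = 14

j = 14 (mod 43)


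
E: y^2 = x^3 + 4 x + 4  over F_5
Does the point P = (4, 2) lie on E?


Check whether y^2 = x^3 + 4 x + 4 (mod 5) for (x, y) = (4, 2).
LHS: y^2 = 2^2 mod 5 = 4
RHS: x^3 + 4 x + 4 = 4^3 + 4*4 + 4 mod 5 = 4
LHS = RHS

Yes, on the curve


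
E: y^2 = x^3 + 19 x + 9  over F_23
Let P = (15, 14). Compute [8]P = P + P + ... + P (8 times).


k = 8 = 1000_2 (binary, LSB first: 0001)
Double-and-add from P = (15, 14):
  bit 0 = 0: acc unchanged = O
  bit 1 = 0: acc unchanged = O
  bit 2 = 0: acc unchanged = O
  bit 3 = 1: acc = O + (14, 12) = (14, 12)

8P = (14, 12)


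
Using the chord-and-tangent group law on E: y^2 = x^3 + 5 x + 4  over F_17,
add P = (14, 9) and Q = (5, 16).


P != Q, so use the chord formula.
s = (y2 - y1) / (x2 - x1) = (7) / (8) mod 17 = 3
x3 = s^2 - x1 - x2 mod 17 = 3^2 - 14 - 5 = 7
y3 = s (x1 - x3) - y1 mod 17 = 3 * (14 - 7) - 9 = 12

P + Q = (7, 12)


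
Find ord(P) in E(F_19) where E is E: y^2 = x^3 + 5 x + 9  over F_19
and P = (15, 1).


Compute successive multiples of P until we hit O:
  1P = (15, 1)
  2P = (12, 12)
  3P = (16, 9)
  4P = (14, 7)
  5P = (7, 8)
  6P = (4, 6)
  7P = (9, 17)
  8P = (0, 16)
  ... (continuing to 19P)
  19P = O

ord(P) = 19


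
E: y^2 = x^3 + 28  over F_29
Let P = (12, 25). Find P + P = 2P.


Doubling: s = (3 x1^2 + a) / (2 y1)
s = (3*12^2 + 0) / (2*25) mod 29 = 4
x3 = s^2 - 2 x1 mod 29 = 4^2 - 2*12 = 21
y3 = s (x1 - x3) - y1 mod 29 = 4 * (12 - 21) - 25 = 26

2P = (21, 26)


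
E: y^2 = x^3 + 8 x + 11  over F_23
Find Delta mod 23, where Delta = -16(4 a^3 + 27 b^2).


4 a^3 + 27 b^2 = 4*8^3 + 27*11^2 = 2048 + 3267 = 5315
Delta = -16 * (5315) = -85040
Delta mod 23 = 14

Delta = 14 (mod 23)


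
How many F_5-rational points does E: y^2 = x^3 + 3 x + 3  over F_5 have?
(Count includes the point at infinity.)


For each x in F_5, count y with y^2 = x^3 + 3 x + 3 mod 5:
  x = 3: RHS = 4, y in [2, 3]  -> 2 point(s)
  x = 4: RHS = 4, y in [2, 3]  -> 2 point(s)
Affine points: 4. Add the point at infinity: total = 5.

#E(F_5) = 5


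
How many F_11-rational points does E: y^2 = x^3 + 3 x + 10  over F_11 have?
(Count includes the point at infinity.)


For each x in F_11, count y with y^2 = x^3 + 3 x + 10 mod 11:
  x = 1: RHS = 3, y in [5, 6]  -> 2 point(s)
  x = 4: RHS = 9, y in [3, 8]  -> 2 point(s)
  x = 7: RHS = 0, y in [0]  -> 1 point(s)
Affine points: 5. Add the point at infinity: total = 6.

#E(F_11) = 6


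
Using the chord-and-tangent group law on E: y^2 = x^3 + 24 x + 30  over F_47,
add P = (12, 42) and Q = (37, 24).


P != Q, so use the chord formula.
s = (y2 - y1) / (x2 - x1) = (29) / (25) mod 47 = 35
x3 = s^2 - x1 - x2 mod 47 = 35^2 - 12 - 37 = 1
y3 = s (x1 - x3) - y1 mod 47 = 35 * (12 - 1) - 42 = 14

P + Q = (1, 14)


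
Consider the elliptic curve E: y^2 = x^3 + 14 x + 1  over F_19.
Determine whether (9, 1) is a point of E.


Check whether y^2 = x^3 + 14 x + 1 (mod 19) for (x, y) = (9, 1).
LHS: y^2 = 1^2 mod 19 = 1
RHS: x^3 + 14 x + 1 = 9^3 + 14*9 + 1 mod 19 = 1
LHS = RHS

Yes, on the curve


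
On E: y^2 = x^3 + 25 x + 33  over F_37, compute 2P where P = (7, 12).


Doubling: s = (3 x1^2 + a) / (2 y1)
s = (3*7^2 + 25) / (2*12) mod 37 = 1
x3 = s^2 - 2 x1 mod 37 = 1^2 - 2*7 = 24
y3 = s (x1 - x3) - y1 mod 37 = 1 * (7 - 24) - 12 = 8

2P = (24, 8)


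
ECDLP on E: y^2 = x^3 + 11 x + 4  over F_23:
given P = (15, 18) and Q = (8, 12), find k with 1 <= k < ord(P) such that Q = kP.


Enumerate multiples of P until we hit Q = (8, 12):
  1P = (15, 18)
  2P = (18, 13)
  3P = (3, 8)
  4P = (14, 2)
  5P = (20, 17)
  6P = (0, 2)
  7P = (12, 22)
  8P = (8, 11)
  9P = (1, 19)
  10P = (9, 21)
  11P = (5, 0)
  12P = (9, 2)
  13P = (1, 4)
  14P = (8, 12)
Match found at i = 14.

k = 14


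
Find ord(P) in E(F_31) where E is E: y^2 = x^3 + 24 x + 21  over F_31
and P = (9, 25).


Compute successive multiples of P until we hit O:
  1P = (9, 25)
  2P = (14, 1)
  3P = (5, 24)
  4P = (19, 19)
  5P = (17, 17)
  6P = (6, 3)
  7P = (25, 23)
  8P = (13, 22)
  ... (continuing to 27P)
  27P = O

ord(P) = 27


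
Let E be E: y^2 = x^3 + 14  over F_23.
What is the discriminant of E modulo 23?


4 a^3 + 27 b^2 = 4*0^3 + 27*14^2 = 0 + 5292 = 5292
Delta = -16 * (5292) = -84672
Delta mod 23 = 14

Delta = 14 (mod 23)


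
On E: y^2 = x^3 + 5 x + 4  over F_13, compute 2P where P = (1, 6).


k = 2 = 10_2 (binary, LSB first: 01)
Double-and-add from P = (1, 6):
  bit 0 = 0: acc unchanged = O
  bit 1 = 1: acc = O + (10, 1) = (10, 1)

2P = (10, 1)


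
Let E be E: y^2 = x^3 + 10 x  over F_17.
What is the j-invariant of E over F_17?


Delta = -16(4 a^3 + 27 b^2) mod 17 = 5
-1728 * (4 a)^3 = -1728 * (4*10)^3 mod 17 = 4
j = 4 * 5^(-1) mod 17 = 11

j = 11 (mod 17)


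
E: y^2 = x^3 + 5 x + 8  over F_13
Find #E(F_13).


For each x in F_13, count y with y^2 = x^3 + 5 x + 8 mod 13:
  x = 1: RHS = 1, y in [1, 12]  -> 2 point(s)
  x = 2: RHS = 0, y in [0]  -> 1 point(s)
  x = 4: RHS = 1, y in [1, 12]  -> 2 point(s)
  x = 7: RHS = 9, y in [3, 10]  -> 2 point(s)
  x = 8: RHS = 1, y in [1, 12]  -> 2 point(s)
  x = 11: RHS = 3, y in [4, 9]  -> 2 point(s)
Affine points: 11. Add the point at infinity: total = 12.

#E(F_13) = 12


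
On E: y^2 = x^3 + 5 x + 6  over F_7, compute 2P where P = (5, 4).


k = 2 = 10_2 (binary, LSB first: 01)
Double-and-add from P = (5, 4):
  bit 0 = 0: acc unchanged = O
  bit 1 = 1: acc = O + (6, 0) = (6, 0)

2P = (6, 0)


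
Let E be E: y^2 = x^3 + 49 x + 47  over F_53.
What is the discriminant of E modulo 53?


4 a^3 + 27 b^2 = 4*49^3 + 27*47^2 = 470596 + 59643 = 530239
Delta = -16 * (530239) = -8483824
Delta mod 53 = 45

Delta = 45 (mod 53)


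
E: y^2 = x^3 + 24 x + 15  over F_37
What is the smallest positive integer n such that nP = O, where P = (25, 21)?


Compute successive multiples of P until we hit O:
  1P = (25, 21)
  2P = (12, 25)
  3P = (36, 8)
  4P = (4, 8)
  5P = (1, 15)
  6P = (18, 27)
  7P = (34, 29)
  8P = (3, 15)
  ... (continuing to 39P)
  39P = O

ord(P) = 39


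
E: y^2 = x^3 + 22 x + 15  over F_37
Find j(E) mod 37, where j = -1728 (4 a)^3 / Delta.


Delta = -16(4 a^3 + 27 b^2) mod 37 = 30
-1728 * (4 a)^3 = -1728 * (4*22)^3 mod 37 = 29
j = 29 * 30^(-1) mod 37 = 17

j = 17 (mod 37)


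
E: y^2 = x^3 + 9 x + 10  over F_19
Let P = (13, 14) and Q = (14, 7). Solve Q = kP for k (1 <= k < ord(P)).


Enumerate multiples of P until we hit Q = (14, 7):
  1P = (13, 14)
  2P = (10, 6)
  3P = (1, 18)
  4P = (3, 8)
  5P = (14, 12)
  6P = (15, 9)
  7P = (2, 6)
  8P = (5, 16)
  9P = (7, 13)
  10P = (8, 9)
  11P = (18, 0)
  12P = (8, 10)
  13P = (7, 6)
  14P = (5, 3)
  15P = (2, 13)
  16P = (15, 10)
  17P = (14, 7)
Match found at i = 17.

k = 17


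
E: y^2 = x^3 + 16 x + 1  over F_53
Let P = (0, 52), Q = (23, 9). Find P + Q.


P != Q, so use the chord formula.
s = (y2 - y1) / (x2 - x1) = (10) / (23) mod 53 = 35
x3 = s^2 - x1 - x2 mod 53 = 35^2 - 0 - 23 = 36
y3 = s (x1 - x3) - y1 mod 53 = 35 * (0 - 36) - 52 = 13

P + Q = (36, 13)


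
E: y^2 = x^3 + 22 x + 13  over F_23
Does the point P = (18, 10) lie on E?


Check whether y^2 = x^3 + 22 x + 13 (mod 23) for (x, y) = (18, 10).
LHS: y^2 = 10^2 mod 23 = 8
RHS: x^3 + 22 x + 13 = 18^3 + 22*18 + 13 mod 23 = 8
LHS = RHS

Yes, on the curve


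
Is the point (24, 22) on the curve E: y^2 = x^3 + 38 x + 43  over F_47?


Check whether y^2 = x^3 + 38 x + 43 (mod 47) for (x, y) = (24, 22).
LHS: y^2 = 22^2 mod 47 = 14
RHS: x^3 + 38 x + 43 = 24^3 + 38*24 + 43 mod 47 = 21
LHS != RHS

No, not on the curve


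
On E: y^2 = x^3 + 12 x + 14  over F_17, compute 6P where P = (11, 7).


k = 6 = 110_2 (binary, LSB first: 011)
Double-and-add from P = (11, 7):
  bit 0 = 0: acc unchanged = O
  bit 1 = 1: acc = O + (14, 11) = (14, 11)
  bit 2 = 1: acc = (14, 11) + (7, 13) = (11, 10)

6P = (11, 10)


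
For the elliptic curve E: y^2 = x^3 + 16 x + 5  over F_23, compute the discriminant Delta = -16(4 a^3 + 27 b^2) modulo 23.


4 a^3 + 27 b^2 = 4*16^3 + 27*5^2 = 16384 + 675 = 17059
Delta = -16 * (17059) = -272944
Delta mod 23 = 20

Delta = 20 (mod 23)


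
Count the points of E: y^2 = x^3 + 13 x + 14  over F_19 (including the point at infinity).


For each x in F_19, count y with y^2 = x^3 + 13 x + 14 mod 19:
  x = 1: RHS = 9, y in [3, 16]  -> 2 point(s)
  x = 3: RHS = 4, y in [2, 17]  -> 2 point(s)
  x = 4: RHS = 16, y in [4, 15]  -> 2 point(s)
  x = 6: RHS = 4, y in [2, 17]  -> 2 point(s)
  x = 7: RHS = 11, y in [7, 12]  -> 2 point(s)
  x = 9: RHS = 5, y in [9, 10]  -> 2 point(s)
  x = 10: RHS = 4, y in [2, 17]  -> 2 point(s)
  x = 11: RHS = 6, y in [5, 14]  -> 2 point(s)
  x = 12: RHS = 17, y in [6, 13]  -> 2 point(s)
  x = 13: RHS = 5, y in [9, 10]  -> 2 point(s)
  x = 16: RHS = 5, y in [9, 10]  -> 2 point(s)
  x = 18: RHS = 0, y in [0]  -> 1 point(s)
Affine points: 23. Add the point at infinity: total = 24.

#E(F_19) = 24


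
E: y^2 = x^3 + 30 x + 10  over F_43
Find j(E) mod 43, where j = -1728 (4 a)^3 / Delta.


Delta = -16(4 a^3 + 27 b^2) mod 43 = 13
-1728 * (4 a)^3 = -1728 * (4*30)^3 mod 43 = 27
j = 27 * 13^(-1) mod 43 = 12

j = 12 (mod 43)


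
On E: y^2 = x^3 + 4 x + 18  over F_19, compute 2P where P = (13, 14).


Doubling: s = (3 x1^2 + a) / (2 y1)
s = (3*13^2 + 4) / (2*14) mod 19 = 4
x3 = s^2 - 2 x1 mod 19 = 4^2 - 2*13 = 9
y3 = s (x1 - x3) - y1 mod 19 = 4 * (13 - 9) - 14 = 2

2P = (9, 2)


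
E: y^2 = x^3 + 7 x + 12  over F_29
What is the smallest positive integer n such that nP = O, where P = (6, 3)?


Compute successive multiples of P until we hit O:
  1P = (6, 3)
  2P = (13, 3)
  3P = (10, 26)
  4P = (8, 0)
  5P = (10, 3)
  6P = (13, 26)
  7P = (6, 26)
  8P = O

ord(P) = 8


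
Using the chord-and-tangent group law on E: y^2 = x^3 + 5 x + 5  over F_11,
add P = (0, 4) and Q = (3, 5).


P != Q, so use the chord formula.
s = (y2 - y1) / (x2 - x1) = (1) / (3) mod 11 = 4
x3 = s^2 - x1 - x2 mod 11 = 4^2 - 0 - 3 = 2
y3 = s (x1 - x3) - y1 mod 11 = 4 * (0 - 2) - 4 = 10

P + Q = (2, 10)


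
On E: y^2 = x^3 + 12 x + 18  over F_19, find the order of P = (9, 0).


Compute successive multiples of P until we hit O:
  1P = (9, 0)
  2P = O

ord(P) = 2


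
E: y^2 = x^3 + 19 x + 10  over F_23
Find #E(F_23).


For each x in F_23, count y with y^2 = x^3 + 19 x + 10 mod 23:
  x = 3: RHS = 2, y in [5, 18]  -> 2 point(s)
  x = 4: RHS = 12, y in [9, 14]  -> 2 point(s)
  x = 5: RHS = 0, y in [0]  -> 1 point(s)
  x = 6: RHS = 18, y in [8, 15]  -> 2 point(s)
  x = 7: RHS = 3, y in [7, 16]  -> 2 point(s)
  x = 9: RHS = 13, y in [6, 17]  -> 2 point(s)
  x = 10: RHS = 4, y in [2, 21]  -> 2 point(s)
  x = 11: RHS = 9, y in [3, 20]  -> 2 point(s)
  x = 13: RHS = 16, y in [4, 19]  -> 2 point(s)
  x = 15: RHS = 13, y in [6, 17]  -> 2 point(s)
  x = 17: RHS = 2, y in [5, 18]  -> 2 point(s)
  x = 19: RHS = 8, y in [10, 13]  -> 2 point(s)
  x = 20: RHS = 18, y in [8, 15]  -> 2 point(s)
  x = 22: RHS = 13, y in [6, 17]  -> 2 point(s)
Affine points: 27. Add the point at infinity: total = 28.

#E(F_23) = 28


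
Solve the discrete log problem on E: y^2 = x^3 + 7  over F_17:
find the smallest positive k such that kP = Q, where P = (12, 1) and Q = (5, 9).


Enumerate multiples of P until we hit Q = (5, 9):
  1P = (12, 1)
  2P = (1, 12)
  3P = (5, 9)
Match found at i = 3.

k = 3


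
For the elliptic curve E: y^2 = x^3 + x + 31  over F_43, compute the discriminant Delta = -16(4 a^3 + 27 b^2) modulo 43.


4 a^3 + 27 b^2 = 4*1^3 + 27*31^2 = 4 + 25947 = 25951
Delta = -16 * (25951) = -415216
Delta mod 43 = 35

Delta = 35 (mod 43)


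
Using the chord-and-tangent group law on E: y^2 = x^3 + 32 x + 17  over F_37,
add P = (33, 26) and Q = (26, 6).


P != Q, so use the chord formula.
s = (y2 - y1) / (x2 - x1) = (17) / (30) mod 37 = 24
x3 = s^2 - x1 - x2 mod 37 = 24^2 - 33 - 26 = 36
y3 = s (x1 - x3) - y1 mod 37 = 24 * (33 - 36) - 26 = 13

P + Q = (36, 13)


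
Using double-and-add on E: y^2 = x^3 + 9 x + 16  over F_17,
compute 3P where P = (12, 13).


k = 3 = 11_2 (binary, LSB first: 11)
Double-and-add from P = (12, 13):
  bit 0 = 1: acc = O + (12, 13) = (12, 13)
  bit 1 = 1: acc = (12, 13) + (14, 8) = (10, 16)

3P = (10, 16)


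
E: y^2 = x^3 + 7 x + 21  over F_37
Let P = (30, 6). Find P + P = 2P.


Doubling: s = (3 x1^2 + a) / (2 y1)
s = (3*30^2 + 7) / (2*6) mod 37 = 19
x3 = s^2 - 2 x1 mod 37 = 19^2 - 2*30 = 5
y3 = s (x1 - x3) - y1 mod 37 = 19 * (30 - 5) - 6 = 25

2P = (5, 25)


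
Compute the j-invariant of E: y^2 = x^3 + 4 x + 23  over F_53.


Delta = -16(4 a^3 + 27 b^2) mod 53 = 46
-1728 * (4 a)^3 = -1728 * (4*4)^3 mod 53 = 50
j = 50 * 46^(-1) mod 53 = 8

j = 8 (mod 53)


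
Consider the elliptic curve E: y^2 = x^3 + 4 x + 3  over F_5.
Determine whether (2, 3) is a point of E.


Check whether y^2 = x^3 + 4 x + 3 (mod 5) for (x, y) = (2, 3).
LHS: y^2 = 3^2 mod 5 = 4
RHS: x^3 + 4 x + 3 = 2^3 + 4*2 + 3 mod 5 = 4
LHS = RHS

Yes, on the curve


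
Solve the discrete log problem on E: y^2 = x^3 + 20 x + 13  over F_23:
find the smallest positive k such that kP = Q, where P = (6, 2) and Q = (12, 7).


Enumerate multiples of P until we hit Q = (12, 7):
  1P = (6, 2)
  2P = (0, 6)
  3P = (20, 15)
  4P = (13, 3)
  5P = (12, 7)
Match found at i = 5.

k = 5


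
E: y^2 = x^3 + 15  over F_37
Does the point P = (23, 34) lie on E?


Check whether y^2 = x^3 + 0 x + 15 (mod 37) for (x, y) = (23, 34).
LHS: y^2 = 34^2 mod 37 = 9
RHS: x^3 + 0 x + 15 = 23^3 + 0*23 + 15 mod 37 = 9
LHS = RHS

Yes, on the curve


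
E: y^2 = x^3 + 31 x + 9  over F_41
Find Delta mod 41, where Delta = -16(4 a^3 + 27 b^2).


4 a^3 + 27 b^2 = 4*31^3 + 27*9^2 = 119164 + 2187 = 121351
Delta = -16 * (121351) = -1941616
Delta mod 41 = 21

Delta = 21 (mod 41)


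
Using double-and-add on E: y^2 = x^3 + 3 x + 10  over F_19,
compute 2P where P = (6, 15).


k = 2 = 10_2 (binary, LSB first: 01)
Double-and-add from P = (6, 15):
  bit 0 = 0: acc unchanged = O
  bit 1 = 1: acc = O + (11, 14) = (11, 14)

2P = (11, 14)


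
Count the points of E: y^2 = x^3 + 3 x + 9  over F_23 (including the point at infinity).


For each x in F_23, count y with y^2 = x^3 + 3 x + 9 mod 23:
  x = 0: RHS = 9, y in [3, 20]  -> 2 point(s)
  x = 1: RHS = 13, y in [6, 17]  -> 2 point(s)
  x = 2: RHS = 0, y in [0]  -> 1 point(s)
  x = 4: RHS = 16, y in [4, 19]  -> 2 point(s)
  x = 6: RHS = 13, y in [6, 17]  -> 2 point(s)
  x = 8: RHS = 16, y in [4, 19]  -> 2 point(s)
  x = 9: RHS = 6, y in [11, 12]  -> 2 point(s)
  x = 10: RHS = 4, y in [2, 21]  -> 2 point(s)
  x = 11: RHS = 16, y in [4, 19]  -> 2 point(s)
  x = 12: RHS = 2, y in [5, 18]  -> 2 point(s)
  x = 14: RHS = 12, y in [9, 14]  -> 2 point(s)
  x = 15: RHS = 2, y in [5, 18]  -> 2 point(s)
  x = 16: RHS = 13, y in [6, 17]  -> 2 point(s)
  x = 19: RHS = 2, y in [5, 18]  -> 2 point(s)
  x = 21: RHS = 18, y in [8, 15]  -> 2 point(s)
Affine points: 29. Add the point at infinity: total = 30.

#E(F_23) = 30


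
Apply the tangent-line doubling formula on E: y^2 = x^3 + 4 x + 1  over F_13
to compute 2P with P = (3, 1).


Doubling: s = (3 x1^2 + a) / (2 y1)
s = (3*3^2 + 4) / (2*1) mod 13 = 9
x3 = s^2 - 2 x1 mod 13 = 9^2 - 2*3 = 10
y3 = s (x1 - x3) - y1 mod 13 = 9 * (3 - 10) - 1 = 1

2P = (10, 1)


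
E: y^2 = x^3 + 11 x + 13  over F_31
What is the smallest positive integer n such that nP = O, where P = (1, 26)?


Compute successive multiples of P until we hit O:
  1P = (1, 26)
  2P = (26, 9)
  3P = (6, 27)
  4P = (29, 18)
  5P = (15, 9)
  6P = (16, 21)
  7P = (21, 22)
  8P = (14, 20)
  ... (continuing to 37P)
  37P = O

ord(P) = 37


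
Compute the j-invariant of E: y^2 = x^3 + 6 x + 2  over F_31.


Delta = -16(4 a^3 + 27 b^2) mod 31 = 10
-1728 * (4 a)^3 = -1728 * (4*6)^3 mod 31 = 15
j = 15 * 10^(-1) mod 31 = 17

j = 17 (mod 31)


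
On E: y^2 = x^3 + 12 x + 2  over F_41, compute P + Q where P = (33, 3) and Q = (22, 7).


P != Q, so use the chord formula.
s = (y2 - y1) / (x2 - x1) = (4) / (30) mod 41 = 22
x3 = s^2 - x1 - x2 mod 41 = 22^2 - 33 - 22 = 19
y3 = s (x1 - x3) - y1 mod 41 = 22 * (33 - 19) - 3 = 18

P + Q = (19, 18)


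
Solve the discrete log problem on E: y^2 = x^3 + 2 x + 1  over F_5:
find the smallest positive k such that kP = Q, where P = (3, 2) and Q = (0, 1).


Enumerate multiples of P until we hit Q = (0, 1):
  1P = (3, 2)
  2P = (0, 1)
Match found at i = 2.

k = 2


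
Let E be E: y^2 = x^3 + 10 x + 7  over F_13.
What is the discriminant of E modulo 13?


4 a^3 + 27 b^2 = 4*10^3 + 27*7^2 = 4000 + 1323 = 5323
Delta = -16 * (5323) = -85168
Delta mod 13 = 8

Delta = 8 (mod 13)


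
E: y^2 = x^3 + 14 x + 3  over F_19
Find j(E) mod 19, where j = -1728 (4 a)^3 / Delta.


Delta = -16(4 a^3 + 27 b^2) mod 19 = 8
-1728 * (4 a)^3 = -1728 * (4*14)^3 mod 19 = 18
j = 18 * 8^(-1) mod 19 = 7

j = 7 (mod 19)


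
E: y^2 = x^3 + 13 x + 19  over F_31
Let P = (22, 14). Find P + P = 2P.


Doubling: s = (3 x1^2 + a) / (2 y1)
s = (3*22^2 + 13) / (2*14) mod 31 = 18
x3 = s^2 - 2 x1 mod 31 = 18^2 - 2*22 = 1
y3 = s (x1 - x3) - y1 mod 31 = 18 * (22 - 1) - 14 = 23

2P = (1, 23)


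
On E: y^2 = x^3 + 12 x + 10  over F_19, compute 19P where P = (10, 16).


k = 19 = 10011_2 (binary, LSB first: 11001)
Double-and-add from P = (10, 16):
  bit 0 = 1: acc = O + (10, 16) = (10, 16)
  bit 1 = 1: acc = (10, 16) + (5, 9) = (9, 12)
  bit 2 = 0: acc unchanged = (9, 12)
  bit 3 = 0: acc unchanged = (9, 12)
  bit 4 = 1: acc = (9, 12) + (12, 18) = (2, 2)

19P = (2, 2)


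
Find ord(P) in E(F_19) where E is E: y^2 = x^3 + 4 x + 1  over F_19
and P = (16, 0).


Compute successive multiples of P until we hit O:
  1P = (16, 0)
  2P = O

ord(P) = 2


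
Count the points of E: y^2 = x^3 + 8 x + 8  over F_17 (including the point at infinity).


For each x in F_17, count y with y^2 = x^3 + 8 x + 8 mod 17:
  x = 0: RHS = 8, y in [5, 12]  -> 2 point(s)
  x = 1: RHS = 0, y in [0]  -> 1 point(s)
  x = 2: RHS = 15, y in [7, 10]  -> 2 point(s)
  x = 3: RHS = 8, y in [5, 12]  -> 2 point(s)
  x = 4: RHS = 2, y in [6, 11]  -> 2 point(s)
  x = 6: RHS = 0, y in [0]  -> 1 point(s)
  x = 7: RHS = 16, y in [4, 13]  -> 2 point(s)
  x = 10: RHS = 0, y in [0]  -> 1 point(s)
  x = 11: RHS = 16, y in [4, 13]  -> 2 point(s)
  x = 12: RHS = 13, y in [8, 9]  -> 2 point(s)
  x = 14: RHS = 8, y in [5, 12]  -> 2 point(s)
  x = 15: RHS = 1, y in [1, 16]  -> 2 point(s)
  x = 16: RHS = 16, y in [4, 13]  -> 2 point(s)
Affine points: 23. Add the point at infinity: total = 24.

#E(F_17) = 24


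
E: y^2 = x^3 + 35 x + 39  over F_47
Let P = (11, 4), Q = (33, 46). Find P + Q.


P != Q, so use the chord formula.
s = (y2 - y1) / (x2 - x1) = (42) / (22) mod 47 = 19
x3 = s^2 - x1 - x2 mod 47 = 19^2 - 11 - 33 = 35
y3 = s (x1 - x3) - y1 mod 47 = 19 * (11 - 35) - 4 = 10

P + Q = (35, 10)


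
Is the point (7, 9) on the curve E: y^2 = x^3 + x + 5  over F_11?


Check whether y^2 = x^3 + 1 x + 5 (mod 11) for (x, y) = (7, 9).
LHS: y^2 = 9^2 mod 11 = 4
RHS: x^3 + 1 x + 5 = 7^3 + 1*7 + 5 mod 11 = 3
LHS != RHS

No, not on the curve


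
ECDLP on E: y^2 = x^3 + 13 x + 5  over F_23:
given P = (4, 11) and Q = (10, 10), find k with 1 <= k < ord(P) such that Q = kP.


Enumerate multiples of P until we hit Q = (10, 10):
  1P = (4, 11)
  2P = (10, 10)
Match found at i = 2.

k = 2


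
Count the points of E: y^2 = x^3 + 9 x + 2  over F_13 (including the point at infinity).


For each x in F_13, count y with y^2 = x^3 + 9 x + 2 mod 13:
  x = 1: RHS = 12, y in [5, 8]  -> 2 point(s)
  x = 3: RHS = 4, y in [2, 11]  -> 2 point(s)
  x = 5: RHS = 3, y in [4, 9]  -> 2 point(s)
  x = 6: RHS = 12, y in [5, 8]  -> 2 point(s)
  x = 8: RHS = 1, y in [1, 12]  -> 2 point(s)
  x = 10: RHS = 0, y in [0]  -> 1 point(s)
Affine points: 11. Add the point at infinity: total = 12.

#E(F_13) = 12


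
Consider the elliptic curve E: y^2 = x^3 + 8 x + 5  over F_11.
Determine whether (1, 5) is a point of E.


Check whether y^2 = x^3 + 8 x + 5 (mod 11) for (x, y) = (1, 5).
LHS: y^2 = 5^2 mod 11 = 3
RHS: x^3 + 8 x + 5 = 1^3 + 8*1 + 5 mod 11 = 3
LHS = RHS

Yes, on the curve


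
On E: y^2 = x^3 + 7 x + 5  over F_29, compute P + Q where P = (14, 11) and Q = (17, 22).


P != Q, so use the chord formula.
s = (y2 - y1) / (x2 - x1) = (11) / (3) mod 29 = 23
x3 = s^2 - x1 - x2 mod 29 = 23^2 - 14 - 17 = 5
y3 = s (x1 - x3) - y1 mod 29 = 23 * (14 - 5) - 11 = 22

P + Q = (5, 22)


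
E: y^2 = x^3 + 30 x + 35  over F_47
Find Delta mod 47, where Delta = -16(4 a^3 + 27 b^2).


4 a^3 + 27 b^2 = 4*30^3 + 27*35^2 = 108000 + 33075 = 141075
Delta = -16 * (141075) = -2257200
Delta mod 47 = 22

Delta = 22 (mod 47)


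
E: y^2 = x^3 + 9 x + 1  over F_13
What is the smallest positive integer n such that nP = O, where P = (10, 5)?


Compute successive multiples of P until we hit O:
  1P = (10, 5)
  2P = (7, 11)
  3P = (0, 1)
  4P = (12, 2)
  5P = (3, 4)
  6P = (4, 7)
  7P = (2, 1)
  8P = (11, 1)
  ... (continuing to 18P)
  18P = O

ord(P) = 18


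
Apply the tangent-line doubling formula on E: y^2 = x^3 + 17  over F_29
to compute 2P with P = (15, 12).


Doubling: s = (3 x1^2 + a) / (2 y1)
s = (3*15^2 + 0) / (2*12) mod 29 = 10
x3 = s^2 - 2 x1 mod 29 = 10^2 - 2*15 = 12
y3 = s (x1 - x3) - y1 mod 29 = 10 * (15 - 12) - 12 = 18

2P = (12, 18)


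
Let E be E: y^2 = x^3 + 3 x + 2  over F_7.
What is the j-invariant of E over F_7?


Delta = -16(4 a^3 + 27 b^2) mod 7 = 2
-1728 * (4 a)^3 = -1728 * (4*3)^3 mod 7 = 6
j = 6 * 2^(-1) mod 7 = 3

j = 3 (mod 7)


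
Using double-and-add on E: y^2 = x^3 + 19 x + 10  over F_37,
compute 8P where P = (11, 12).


k = 8 = 1000_2 (binary, LSB first: 0001)
Double-and-add from P = (11, 12):
  bit 0 = 0: acc unchanged = O
  bit 1 = 0: acc unchanged = O
  bit 2 = 0: acc unchanged = O
  bit 3 = 1: acc = O + (0, 26) = (0, 26)

8P = (0, 26)


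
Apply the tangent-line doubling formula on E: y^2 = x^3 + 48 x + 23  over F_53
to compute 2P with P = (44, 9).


Doubling: s = (3 x1^2 + a) / (2 y1)
s = (3*44^2 + 48) / (2*9) mod 53 = 25
x3 = s^2 - 2 x1 mod 53 = 25^2 - 2*44 = 7
y3 = s (x1 - x3) - y1 mod 53 = 25 * (44 - 7) - 9 = 15

2P = (7, 15)


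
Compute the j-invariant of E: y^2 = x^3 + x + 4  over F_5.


Delta = -16(4 a^3 + 27 b^2) mod 5 = 4
-1728 * (4 a)^3 = -1728 * (4*1)^3 mod 5 = 3
j = 3 * 4^(-1) mod 5 = 2

j = 2 (mod 5)


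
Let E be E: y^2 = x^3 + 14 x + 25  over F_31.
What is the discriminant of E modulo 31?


4 a^3 + 27 b^2 = 4*14^3 + 27*25^2 = 10976 + 16875 = 27851
Delta = -16 * (27851) = -445616
Delta mod 31 = 9

Delta = 9 (mod 31)


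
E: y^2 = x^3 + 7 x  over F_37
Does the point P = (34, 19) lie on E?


Check whether y^2 = x^3 + 7 x + 0 (mod 37) for (x, y) = (34, 19).
LHS: y^2 = 19^2 mod 37 = 28
RHS: x^3 + 7 x + 0 = 34^3 + 7*34 + 0 mod 37 = 26
LHS != RHS

No, not on the curve


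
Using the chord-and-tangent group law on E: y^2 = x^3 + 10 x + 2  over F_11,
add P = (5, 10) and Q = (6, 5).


P != Q, so use the chord formula.
s = (y2 - y1) / (x2 - x1) = (6) / (1) mod 11 = 6
x3 = s^2 - x1 - x2 mod 11 = 6^2 - 5 - 6 = 3
y3 = s (x1 - x3) - y1 mod 11 = 6 * (5 - 3) - 10 = 2

P + Q = (3, 2)


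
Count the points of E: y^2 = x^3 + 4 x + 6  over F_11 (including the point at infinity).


For each x in F_11, count y with y^2 = x^3 + 4 x + 6 mod 11:
  x = 1: RHS = 0, y in [0]  -> 1 point(s)
  x = 2: RHS = 0, y in [0]  -> 1 point(s)
  x = 3: RHS = 1, y in [1, 10]  -> 2 point(s)
  x = 4: RHS = 9, y in [3, 8]  -> 2 point(s)
  x = 6: RHS = 4, y in [2, 9]  -> 2 point(s)
  x = 7: RHS = 3, y in [5, 6]  -> 2 point(s)
  x = 8: RHS = 0, y in [0]  -> 1 point(s)
  x = 9: RHS = 1, y in [1, 10]  -> 2 point(s)
  x = 10: RHS = 1, y in [1, 10]  -> 2 point(s)
Affine points: 15. Add the point at infinity: total = 16.

#E(F_11) = 16


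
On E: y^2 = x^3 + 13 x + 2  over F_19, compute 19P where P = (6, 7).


k = 19 = 10011_2 (binary, LSB first: 11001)
Double-and-add from P = (6, 7):
  bit 0 = 1: acc = O + (6, 7) = (6, 7)
  bit 1 = 1: acc = (6, 7) + (12, 9) = (18, 8)
  bit 2 = 0: acc unchanged = (18, 8)
  bit 3 = 0: acc unchanged = (18, 8)
  bit 4 = 1: acc = (18, 8) + (2, 13) = (6, 12)

19P = (6, 12)


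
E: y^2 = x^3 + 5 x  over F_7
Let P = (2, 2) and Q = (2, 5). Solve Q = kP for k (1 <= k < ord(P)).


Enumerate multiples of P until we hit Q = (2, 5):
  1P = (2, 2)
  2P = (4, 0)
  3P = (2, 5)
Match found at i = 3.

k = 3


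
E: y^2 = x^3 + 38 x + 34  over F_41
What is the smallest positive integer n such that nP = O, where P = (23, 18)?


Compute successive multiples of P until we hit O:
  1P = (23, 18)
  2P = (4, 39)
  3P = (5, 29)
  4P = (34, 32)
  5P = (9, 11)
  6P = (40, 35)
  7P = (20, 26)
  8P = (37, 33)
  ... (continuing to 48P)
  48P = O

ord(P) = 48


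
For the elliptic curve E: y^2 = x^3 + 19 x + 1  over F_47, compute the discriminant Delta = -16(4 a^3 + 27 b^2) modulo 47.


4 a^3 + 27 b^2 = 4*19^3 + 27*1^2 = 27436 + 27 = 27463
Delta = -16 * (27463) = -439408
Delta mod 47 = 42

Delta = 42 (mod 47)


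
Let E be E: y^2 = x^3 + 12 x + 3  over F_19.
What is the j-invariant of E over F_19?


Delta = -16(4 a^3 + 27 b^2) mod 19 = 14
-1728 * (4 a)^3 = -1728 * (4*12)^3 mod 19 = 12
j = 12 * 14^(-1) mod 19 = 9

j = 9 (mod 19)


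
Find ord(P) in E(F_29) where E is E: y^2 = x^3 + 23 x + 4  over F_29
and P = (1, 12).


Compute successive multiples of P until we hit O:
  1P = (1, 12)
  2P = (3, 10)
  3P = (26, 13)
  4P = (22, 15)
  5P = (22, 14)
  6P = (26, 16)
  7P = (3, 19)
  8P = (1, 17)
  ... (continuing to 9P)
  9P = O

ord(P) = 9


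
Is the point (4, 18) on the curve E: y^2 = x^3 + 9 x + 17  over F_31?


Check whether y^2 = x^3 + 9 x + 17 (mod 31) for (x, y) = (4, 18).
LHS: y^2 = 18^2 mod 31 = 14
RHS: x^3 + 9 x + 17 = 4^3 + 9*4 + 17 mod 31 = 24
LHS != RHS

No, not on the curve


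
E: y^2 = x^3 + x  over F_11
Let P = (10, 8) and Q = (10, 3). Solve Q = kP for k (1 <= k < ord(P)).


Enumerate multiples of P until we hit Q = (10, 3):
  1P = (10, 8)
  2P = (0, 0)
  3P = (10, 3)
Match found at i = 3.

k = 3


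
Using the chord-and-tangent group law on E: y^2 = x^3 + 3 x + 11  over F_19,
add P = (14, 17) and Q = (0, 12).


P != Q, so use the chord formula.
s = (y2 - y1) / (x2 - x1) = (14) / (5) mod 19 = 18
x3 = s^2 - x1 - x2 mod 19 = 18^2 - 14 - 0 = 6
y3 = s (x1 - x3) - y1 mod 19 = 18 * (14 - 6) - 17 = 13

P + Q = (6, 13)


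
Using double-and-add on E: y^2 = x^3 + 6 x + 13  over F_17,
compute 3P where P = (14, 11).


k = 3 = 11_2 (binary, LSB first: 11)
Double-and-add from P = (14, 11):
  bit 0 = 1: acc = O + (14, 11) = (14, 11)
  bit 1 = 1: acc = (14, 11) + (4, 4) = (0, 9)

3P = (0, 9)


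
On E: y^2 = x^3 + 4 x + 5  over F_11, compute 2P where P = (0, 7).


Doubling: s = (3 x1^2 + a) / (2 y1)
s = (3*0^2 + 4) / (2*7) mod 11 = 5
x3 = s^2 - 2 x1 mod 11 = 5^2 - 2*0 = 3
y3 = s (x1 - x3) - y1 mod 11 = 5 * (0 - 3) - 7 = 0

2P = (3, 0)


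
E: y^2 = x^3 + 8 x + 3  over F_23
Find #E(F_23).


For each x in F_23, count y with y^2 = x^3 + 8 x + 3 mod 23:
  x = 0: RHS = 3, y in [7, 16]  -> 2 point(s)
  x = 1: RHS = 12, y in [9, 14]  -> 2 point(s)
  x = 2: RHS = 4, y in [2, 21]  -> 2 point(s)
  x = 3: RHS = 8, y in [10, 13]  -> 2 point(s)
  x = 8: RHS = 4, y in [2, 21]  -> 2 point(s)
  x = 10: RHS = 2, y in [5, 18]  -> 2 point(s)
  x = 13: RHS = 4, y in [2, 21]  -> 2 point(s)
  x = 15: RHS = 2, y in [5, 18]  -> 2 point(s)
  x = 16: RHS = 18, y in [8, 15]  -> 2 point(s)
  x = 21: RHS = 2, y in [5, 18]  -> 2 point(s)
Affine points: 20. Add the point at infinity: total = 21.

#E(F_23) = 21


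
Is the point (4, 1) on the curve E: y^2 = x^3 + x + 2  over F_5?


Check whether y^2 = x^3 + 1 x + 2 (mod 5) for (x, y) = (4, 1).
LHS: y^2 = 1^2 mod 5 = 1
RHS: x^3 + 1 x + 2 = 4^3 + 1*4 + 2 mod 5 = 0
LHS != RHS

No, not on the curve


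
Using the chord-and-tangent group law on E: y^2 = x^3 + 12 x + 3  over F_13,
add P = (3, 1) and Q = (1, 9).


P != Q, so use the chord formula.
s = (y2 - y1) / (x2 - x1) = (8) / (11) mod 13 = 9
x3 = s^2 - x1 - x2 mod 13 = 9^2 - 3 - 1 = 12
y3 = s (x1 - x3) - y1 mod 13 = 9 * (3 - 12) - 1 = 9

P + Q = (12, 9)


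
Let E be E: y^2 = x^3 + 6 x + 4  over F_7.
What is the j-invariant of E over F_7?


Delta = -16(4 a^3 + 27 b^2) mod 7 = 5
-1728 * (4 a)^3 = -1728 * (4*6)^3 mod 7 = 6
j = 6 * 5^(-1) mod 7 = 4

j = 4 (mod 7)


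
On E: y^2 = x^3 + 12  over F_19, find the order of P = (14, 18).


Compute successive multiples of P until we hit O:
  1P = (14, 18)
  2P = (15, 10)
  3P = (16, 17)
  4P = (13, 10)
  5P = (18, 7)
  6P = (10, 9)
  7P = (6, 0)
  8P = (10, 10)
  ... (continuing to 14P)
  14P = O

ord(P) = 14


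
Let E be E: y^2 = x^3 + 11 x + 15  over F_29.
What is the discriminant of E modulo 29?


4 a^3 + 27 b^2 = 4*11^3 + 27*15^2 = 5324 + 6075 = 11399
Delta = -16 * (11399) = -182384
Delta mod 29 = 26

Delta = 26 (mod 29)


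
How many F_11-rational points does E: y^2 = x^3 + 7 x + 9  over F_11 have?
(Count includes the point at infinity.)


For each x in F_11, count y with y^2 = x^3 + 7 x + 9 mod 11:
  x = 0: RHS = 9, y in [3, 8]  -> 2 point(s)
  x = 2: RHS = 9, y in [3, 8]  -> 2 point(s)
  x = 5: RHS = 4, y in [2, 9]  -> 2 point(s)
  x = 6: RHS = 3, y in [5, 6]  -> 2 point(s)
  x = 7: RHS = 5, y in [4, 7]  -> 2 point(s)
  x = 8: RHS = 5, y in [4, 7]  -> 2 point(s)
  x = 9: RHS = 9, y in [3, 8]  -> 2 point(s)
  x = 10: RHS = 1, y in [1, 10]  -> 2 point(s)
Affine points: 16. Add the point at infinity: total = 17.

#E(F_11) = 17


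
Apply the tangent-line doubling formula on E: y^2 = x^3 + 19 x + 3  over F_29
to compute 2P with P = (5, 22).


Doubling: s = (3 x1^2 + a) / (2 y1)
s = (3*5^2 + 19) / (2*22) mod 29 = 14
x3 = s^2 - 2 x1 mod 29 = 14^2 - 2*5 = 12
y3 = s (x1 - x3) - y1 mod 29 = 14 * (5 - 12) - 22 = 25

2P = (12, 25)


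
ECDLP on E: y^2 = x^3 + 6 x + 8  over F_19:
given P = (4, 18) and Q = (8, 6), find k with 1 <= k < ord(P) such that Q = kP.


Enumerate multiples of P until we hit Q = (8, 6):
  1P = (4, 18)
  2P = (18, 18)
  3P = (16, 1)
  4P = (8, 13)
  5P = (5, 7)
  6P = (17, 11)
  7P = (2, 16)
  8P = (14, 10)
  9P = (10, 2)
  10P = (10, 17)
  11P = (14, 9)
  12P = (2, 3)
  13P = (17, 8)
  14P = (5, 12)
  15P = (8, 6)
Match found at i = 15.

k = 15


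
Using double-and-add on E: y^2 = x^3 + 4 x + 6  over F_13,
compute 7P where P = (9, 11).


k = 7 = 111_2 (binary, LSB first: 111)
Double-and-add from P = (9, 11):
  bit 0 = 1: acc = O + (9, 11) = (9, 11)
  bit 1 = 1: acc = (9, 11) + (8, 2) = (12, 1)
  bit 2 = 1: acc = (12, 1) + (6, 5) = (7, 0)

7P = (7, 0)


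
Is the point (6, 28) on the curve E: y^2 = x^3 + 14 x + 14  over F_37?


Check whether y^2 = x^3 + 14 x + 14 (mod 37) for (x, y) = (6, 28).
LHS: y^2 = 28^2 mod 37 = 7
RHS: x^3 + 14 x + 14 = 6^3 + 14*6 + 14 mod 37 = 18
LHS != RHS

No, not on the curve


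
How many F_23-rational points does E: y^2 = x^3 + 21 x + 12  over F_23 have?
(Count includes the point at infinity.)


For each x in F_23, count y with y^2 = x^3 + 21 x + 12 mod 23:
  x = 0: RHS = 12, y in [9, 14]  -> 2 point(s)
  x = 2: RHS = 16, y in [4, 19]  -> 2 point(s)
  x = 5: RHS = 12, y in [9, 14]  -> 2 point(s)
  x = 6: RHS = 9, y in [3, 20]  -> 2 point(s)
  x = 8: RHS = 2, y in [5, 18]  -> 2 point(s)
  x = 10: RHS = 3, y in [7, 16]  -> 2 point(s)
  x = 18: RHS = 12, y in [9, 14]  -> 2 point(s)
  x = 19: RHS = 2, y in [5, 18]  -> 2 point(s)
  x = 21: RHS = 8, y in [10, 13]  -> 2 point(s)
  x = 22: RHS = 13, y in [6, 17]  -> 2 point(s)
Affine points: 20. Add the point at infinity: total = 21.

#E(F_23) = 21


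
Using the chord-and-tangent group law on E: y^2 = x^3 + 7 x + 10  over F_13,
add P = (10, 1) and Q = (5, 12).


P != Q, so use the chord formula.
s = (y2 - y1) / (x2 - x1) = (11) / (8) mod 13 = 3
x3 = s^2 - x1 - x2 mod 13 = 3^2 - 10 - 5 = 7
y3 = s (x1 - x3) - y1 mod 13 = 3 * (10 - 7) - 1 = 8

P + Q = (7, 8)


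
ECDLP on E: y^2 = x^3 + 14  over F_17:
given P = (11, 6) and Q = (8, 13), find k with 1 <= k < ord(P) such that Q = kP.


Enumerate multiples of P until we hit Q = (8, 13):
  1P = (11, 6)
  2P = (8, 4)
  3P = (6, 3)
  4P = (16, 8)
  5P = (16, 9)
  6P = (6, 14)
  7P = (8, 13)
Match found at i = 7.

k = 7


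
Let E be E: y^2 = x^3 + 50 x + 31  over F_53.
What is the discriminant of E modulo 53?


4 a^3 + 27 b^2 = 4*50^3 + 27*31^2 = 500000 + 25947 = 525947
Delta = -16 * (525947) = -8415152
Delta mod 53 = 29

Delta = 29 (mod 53)


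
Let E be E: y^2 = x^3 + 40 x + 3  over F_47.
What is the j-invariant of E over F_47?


Delta = -16(4 a^3 + 27 b^2) mod 47 = 16
-1728 * (4 a)^3 = -1728 * (4*40)^3 mod 47 = 14
j = 14 * 16^(-1) mod 47 = 42

j = 42 (mod 47)


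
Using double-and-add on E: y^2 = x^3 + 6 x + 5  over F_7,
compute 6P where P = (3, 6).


k = 6 = 110_2 (binary, LSB first: 011)
Double-and-add from P = (3, 6):
  bit 0 = 0: acc unchanged = O
  bit 1 = 1: acc = O + (2, 2) = (2, 2)
  bit 2 = 1: acc = (2, 2) + (4, 3) = (3, 1)

6P = (3, 1)


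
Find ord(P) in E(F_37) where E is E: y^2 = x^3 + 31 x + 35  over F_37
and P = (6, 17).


Compute successive multiples of P until we hit O:
  1P = (6, 17)
  2P = (34, 10)
  3P = (4, 1)
  4P = (17, 6)
  5P = (15, 29)
  6P = (26, 18)
  7P = (26, 19)
  8P = (15, 8)
  ... (continuing to 13P)
  13P = O

ord(P) = 13


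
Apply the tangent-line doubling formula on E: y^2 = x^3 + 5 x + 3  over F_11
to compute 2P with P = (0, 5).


Doubling: s = (3 x1^2 + a) / (2 y1)
s = (3*0^2 + 5) / (2*5) mod 11 = 6
x3 = s^2 - 2 x1 mod 11 = 6^2 - 2*0 = 3
y3 = s (x1 - x3) - y1 mod 11 = 6 * (0 - 3) - 5 = 10

2P = (3, 10)


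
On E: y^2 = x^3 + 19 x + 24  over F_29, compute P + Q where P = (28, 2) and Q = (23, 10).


P != Q, so use the chord formula.
s = (y2 - y1) / (x2 - x1) = (8) / (24) mod 29 = 10
x3 = s^2 - x1 - x2 mod 29 = 10^2 - 28 - 23 = 20
y3 = s (x1 - x3) - y1 mod 29 = 10 * (28 - 20) - 2 = 20

P + Q = (20, 20)


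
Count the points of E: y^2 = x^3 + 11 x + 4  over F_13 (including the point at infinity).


For each x in F_13, count y with y^2 = x^3 + 11 x + 4 mod 13:
  x = 0: RHS = 4, y in [2, 11]  -> 2 point(s)
  x = 1: RHS = 3, y in [4, 9]  -> 2 point(s)
  x = 3: RHS = 12, y in [5, 8]  -> 2 point(s)
  x = 6: RHS = 0, y in [0]  -> 1 point(s)
  x = 9: RHS = 0, y in [0]  -> 1 point(s)
  x = 10: RHS = 9, y in [3, 10]  -> 2 point(s)
  x = 11: RHS = 0, y in [0]  -> 1 point(s)
Affine points: 11. Add the point at infinity: total = 12.

#E(F_13) = 12


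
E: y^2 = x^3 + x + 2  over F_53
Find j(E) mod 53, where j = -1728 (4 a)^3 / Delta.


Delta = -16(4 a^3 + 27 b^2) mod 53 = 10
-1728 * (4 a)^3 = -1728 * (4*1)^3 mod 53 = 19
j = 19 * 10^(-1) mod 53 = 39

j = 39 (mod 53)


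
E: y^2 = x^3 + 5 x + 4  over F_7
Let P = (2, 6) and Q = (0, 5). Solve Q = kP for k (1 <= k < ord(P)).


Enumerate multiples of P until we hit Q = (0, 5):
  1P = (2, 6)
  2P = (0, 5)
Match found at i = 2.

k = 2


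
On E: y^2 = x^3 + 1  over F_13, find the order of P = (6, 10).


Compute successive multiples of P until we hit O:
  1P = (6, 10)
  2P = (0, 12)
  3P = (10, 0)
  4P = (0, 1)
  5P = (6, 3)
  6P = O

ord(P) = 6


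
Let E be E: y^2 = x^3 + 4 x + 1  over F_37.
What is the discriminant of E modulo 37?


4 a^3 + 27 b^2 = 4*4^3 + 27*1^2 = 256 + 27 = 283
Delta = -16 * (283) = -4528
Delta mod 37 = 23

Delta = 23 (mod 37)


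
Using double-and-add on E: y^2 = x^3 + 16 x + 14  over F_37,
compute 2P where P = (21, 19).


k = 2 = 10_2 (binary, LSB first: 01)
Double-and-add from P = (21, 19):
  bit 0 = 0: acc unchanged = O
  bit 1 = 1: acc = O + (7, 5) = (7, 5)

2P = (7, 5)


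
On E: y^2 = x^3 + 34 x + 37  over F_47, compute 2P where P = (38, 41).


Doubling: s = (3 x1^2 + a) / (2 y1)
s = (3*38^2 + 34) / (2*41) mod 47 = 20
x3 = s^2 - 2 x1 mod 47 = 20^2 - 2*38 = 42
y3 = s (x1 - x3) - y1 mod 47 = 20 * (38 - 42) - 41 = 20

2P = (42, 20)


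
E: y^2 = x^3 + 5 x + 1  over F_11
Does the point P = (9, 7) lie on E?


Check whether y^2 = x^3 + 5 x + 1 (mod 11) for (x, y) = (9, 7).
LHS: y^2 = 7^2 mod 11 = 5
RHS: x^3 + 5 x + 1 = 9^3 + 5*9 + 1 mod 11 = 5
LHS = RHS

Yes, on the curve


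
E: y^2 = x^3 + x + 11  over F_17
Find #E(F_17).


For each x in F_17, count y with y^2 = x^3 + 1 x + 11 mod 17:
  x = 1: RHS = 13, y in [8, 9]  -> 2 point(s)
  x = 2: RHS = 4, y in [2, 15]  -> 2 point(s)
  x = 7: RHS = 4, y in [2, 15]  -> 2 point(s)
  x = 8: RHS = 4, y in [2, 15]  -> 2 point(s)
  x = 9: RHS = 1, y in [1, 16]  -> 2 point(s)
  x = 10: RHS = 1, y in [1, 16]  -> 2 point(s)
  x = 12: RHS = 0, y in [0]  -> 1 point(s)
  x = 14: RHS = 15, y in [7, 10]  -> 2 point(s)
  x = 15: RHS = 1, y in [1, 16]  -> 2 point(s)
  x = 16: RHS = 9, y in [3, 14]  -> 2 point(s)
Affine points: 19. Add the point at infinity: total = 20.

#E(F_17) = 20


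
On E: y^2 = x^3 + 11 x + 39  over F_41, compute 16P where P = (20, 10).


k = 16 = 10000_2 (binary, LSB first: 00001)
Double-and-add from P = (20, 10):
  bit 0 = 0: acc unchanged = O
  bit 1 = 0: acc unchanged = O
  bit 2 = 0: acc unchanged = O
  bit 3 = 0: acc unchanged = O
  bit 4 = 1: acc = O + (23, 6) = (23, 6)

16P = (23, 6)
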